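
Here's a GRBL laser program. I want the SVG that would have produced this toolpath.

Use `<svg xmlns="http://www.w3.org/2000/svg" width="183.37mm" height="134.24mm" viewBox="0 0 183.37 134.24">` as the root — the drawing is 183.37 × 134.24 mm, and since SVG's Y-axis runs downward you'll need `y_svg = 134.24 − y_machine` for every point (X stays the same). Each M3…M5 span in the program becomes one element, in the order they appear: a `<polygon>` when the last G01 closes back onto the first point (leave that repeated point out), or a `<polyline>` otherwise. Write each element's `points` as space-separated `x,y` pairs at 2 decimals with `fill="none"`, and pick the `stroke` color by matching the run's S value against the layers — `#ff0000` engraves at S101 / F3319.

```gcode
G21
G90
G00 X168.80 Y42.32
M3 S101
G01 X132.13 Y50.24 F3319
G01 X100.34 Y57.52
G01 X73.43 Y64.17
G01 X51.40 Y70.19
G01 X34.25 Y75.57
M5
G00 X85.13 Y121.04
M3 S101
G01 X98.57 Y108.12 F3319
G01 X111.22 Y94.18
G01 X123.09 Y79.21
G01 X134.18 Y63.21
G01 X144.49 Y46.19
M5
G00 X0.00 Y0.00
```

y_svg = 134.24 − y_m. Every run uses S101, so all elements get stroke `#ff0000` (engrave).

[1] open run; points: 168.80,91.92 132.13,84.00 100.34,76.72 73.43,70.07 51.40,64.05 34.25,58.67

[2] open run; points: 85.13,13.20 98.57,26.12 111.22,40.06 123.09,55.03 134.18,71.03 144.49,88.05

<svg xmlns="http://www.w3.org/2000/svg" width="183.37mm" height="134.24mm" viewBox="0 0 183.37 134.24">
  <polyline points="168.80,91.92 132.13,84.00 100.34,76.72 73.43,70.07 51.40,64.05 34.25,58.67" fill="none" stroke="#ff0000"/>
  <polyline points="85.13,13.20 98.57,26.12 111.22,40.06 123.09,55.03 134.18,71.03 144.49,88.05" fill="none" stroke="#ff0000"/>
</svg>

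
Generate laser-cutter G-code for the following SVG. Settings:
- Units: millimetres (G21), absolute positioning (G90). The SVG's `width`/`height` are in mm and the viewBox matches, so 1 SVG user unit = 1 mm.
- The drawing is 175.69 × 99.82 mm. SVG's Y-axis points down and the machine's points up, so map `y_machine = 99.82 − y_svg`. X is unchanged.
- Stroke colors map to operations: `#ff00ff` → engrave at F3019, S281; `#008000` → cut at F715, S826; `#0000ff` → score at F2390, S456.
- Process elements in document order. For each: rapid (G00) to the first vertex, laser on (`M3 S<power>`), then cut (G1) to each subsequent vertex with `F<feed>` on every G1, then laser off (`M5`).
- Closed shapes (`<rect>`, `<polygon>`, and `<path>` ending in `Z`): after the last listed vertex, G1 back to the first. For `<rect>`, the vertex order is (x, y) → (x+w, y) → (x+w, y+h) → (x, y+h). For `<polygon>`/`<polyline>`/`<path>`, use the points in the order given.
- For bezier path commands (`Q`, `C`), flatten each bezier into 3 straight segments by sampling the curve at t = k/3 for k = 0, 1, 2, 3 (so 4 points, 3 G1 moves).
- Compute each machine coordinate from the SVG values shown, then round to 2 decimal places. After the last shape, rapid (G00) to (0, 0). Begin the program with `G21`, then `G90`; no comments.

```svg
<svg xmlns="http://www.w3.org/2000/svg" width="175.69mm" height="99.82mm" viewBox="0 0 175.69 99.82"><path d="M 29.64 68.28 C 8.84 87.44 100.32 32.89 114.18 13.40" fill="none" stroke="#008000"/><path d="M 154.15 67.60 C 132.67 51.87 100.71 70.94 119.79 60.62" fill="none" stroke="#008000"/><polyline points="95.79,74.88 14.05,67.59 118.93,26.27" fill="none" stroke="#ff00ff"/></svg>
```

G21
G90
G00 X29.64 Y31.54
M3 S826
G1 X39.23 Y32.92 F715
G1 X81.48 Y59.27 F715
G1 X114.18 Y86.42 F715
M5
G00 X154.15 Y32.22
M3 S826
G1 X131.46 Y38.73 F715
G1 X115.44 Y36.30 F715
G1 X119.79 Y39.20 F715
M5
G00 X95.79 Y24.94
M3 S281
G1 X14.05 Y32.23 F3019
G1 X118.93 Y73.55 F3019
M5
G00 X0.00 Y0.00

1 u = 1 mm; y_m = 99.82 − y.

[1] `<path>` cubic bezier, #008000→cut S826 F715: (29.64,31.54) → (39.23,32.92) → (81.48,59.27) → (114.18,86.42)

[2] `<path>` cubic bezier, #008000→cut S826 F715: (154.15,32.22) → (131.46,38.73) → (115.44,36.30) → (119.79,39.20)

[3] `<polyline>` open polyline, #ff00ff→engrave S281 F3019: (95.79,24.94) → (14.05,32.23) → (118.93,73.55)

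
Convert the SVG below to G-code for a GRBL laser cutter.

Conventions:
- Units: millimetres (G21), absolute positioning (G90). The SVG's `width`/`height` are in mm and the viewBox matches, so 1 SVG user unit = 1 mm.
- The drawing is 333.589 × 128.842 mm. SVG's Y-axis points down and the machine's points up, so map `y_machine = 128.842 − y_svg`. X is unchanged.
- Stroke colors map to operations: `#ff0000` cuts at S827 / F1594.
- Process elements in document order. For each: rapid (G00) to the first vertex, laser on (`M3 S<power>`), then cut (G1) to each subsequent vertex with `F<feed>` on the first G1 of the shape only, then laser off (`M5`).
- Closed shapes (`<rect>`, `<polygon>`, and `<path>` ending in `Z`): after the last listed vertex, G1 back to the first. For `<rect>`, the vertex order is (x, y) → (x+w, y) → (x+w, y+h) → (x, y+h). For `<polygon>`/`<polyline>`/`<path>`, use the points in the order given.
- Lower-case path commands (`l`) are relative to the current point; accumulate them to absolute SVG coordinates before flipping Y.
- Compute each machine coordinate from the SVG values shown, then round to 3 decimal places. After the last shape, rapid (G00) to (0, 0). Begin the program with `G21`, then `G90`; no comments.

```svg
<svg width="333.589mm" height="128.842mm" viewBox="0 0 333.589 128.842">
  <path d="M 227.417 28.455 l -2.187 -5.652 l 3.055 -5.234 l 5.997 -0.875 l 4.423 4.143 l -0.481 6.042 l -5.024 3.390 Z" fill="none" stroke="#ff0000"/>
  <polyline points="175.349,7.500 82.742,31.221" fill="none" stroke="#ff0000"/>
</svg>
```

G21
G90
G00 X227.417 Y100.387
M3 S827
G1 X225.230 Y106.039 F1594
G1 X228.285 Y111.273
G1 X234.282 Y112.148
G1 X238.705 Y108.005
G1 X238.224 Y101.963
G1 X233.200 Y98.573
G1 X227.417 Y100.387
M5
G00 X175.349 Y121.342
M3 S827
G1 X82.742 Y97.621 F1594
M5
G00 X0.000 Y0.000

viewBox `0 0 333.589 128.842` with mm width/height → 1 unit = 1 mm. Flip: y_m = 128.842 − y_svg.

**Shape 1** — `<path>` regular polygon, stroke `#ff0000` → cut (S827, F1594). Machine vertices: (227.417,100.387) → (225.230,106.039) → (228.285,111.273) → (234.282,112.148) → (238.705,108.005) → (238.224,101.963) → (233.200,98.573) → (227.417,100.387). Closed: final G1 returns to the first vertex.

**Shape 2** — `<polyline>` line segment, stroke `#ff0000` → cut (S827, F1594). Machine vertices: (175.349,121.342) → (82.742,97.621). Open path.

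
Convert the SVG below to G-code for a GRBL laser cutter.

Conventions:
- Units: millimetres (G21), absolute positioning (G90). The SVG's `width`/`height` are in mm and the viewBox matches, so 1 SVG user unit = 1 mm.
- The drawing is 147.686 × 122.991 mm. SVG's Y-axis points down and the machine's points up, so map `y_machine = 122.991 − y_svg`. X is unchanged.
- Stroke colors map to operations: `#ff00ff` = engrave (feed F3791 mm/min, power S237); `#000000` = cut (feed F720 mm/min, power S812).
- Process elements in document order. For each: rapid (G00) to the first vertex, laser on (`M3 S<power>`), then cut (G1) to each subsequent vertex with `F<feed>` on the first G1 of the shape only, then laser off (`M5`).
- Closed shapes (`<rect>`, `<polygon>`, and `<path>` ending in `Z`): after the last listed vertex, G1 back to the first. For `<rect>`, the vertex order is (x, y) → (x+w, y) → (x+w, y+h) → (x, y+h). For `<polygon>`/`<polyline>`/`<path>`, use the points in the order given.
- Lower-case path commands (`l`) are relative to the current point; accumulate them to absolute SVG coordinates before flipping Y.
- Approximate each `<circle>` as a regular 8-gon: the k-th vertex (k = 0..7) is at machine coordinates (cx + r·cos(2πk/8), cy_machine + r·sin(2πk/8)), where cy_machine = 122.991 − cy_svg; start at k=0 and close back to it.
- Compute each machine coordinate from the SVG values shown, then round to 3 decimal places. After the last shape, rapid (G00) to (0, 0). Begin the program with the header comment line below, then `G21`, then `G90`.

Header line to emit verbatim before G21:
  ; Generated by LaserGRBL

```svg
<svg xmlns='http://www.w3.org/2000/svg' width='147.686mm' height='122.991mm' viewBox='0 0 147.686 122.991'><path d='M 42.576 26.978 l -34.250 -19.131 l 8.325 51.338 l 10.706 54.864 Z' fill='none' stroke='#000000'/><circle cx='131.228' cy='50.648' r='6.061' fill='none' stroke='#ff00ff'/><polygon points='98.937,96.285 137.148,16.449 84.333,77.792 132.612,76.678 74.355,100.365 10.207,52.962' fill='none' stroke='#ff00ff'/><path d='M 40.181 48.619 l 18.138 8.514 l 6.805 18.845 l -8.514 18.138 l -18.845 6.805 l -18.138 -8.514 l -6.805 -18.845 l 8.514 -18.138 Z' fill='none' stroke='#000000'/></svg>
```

; Generated by LaserGRBL
G21
G90
G00 X42.576 Y96.013
M3 S812
G1 X8.326 Y115.144 F720
G1 X16.651 Y63.806
G1 X27.357 Y8.942
G1 X42.576 Y96.013
M5
G00 X137.289 Y72.343
M3 S237
G1 X135.514 Y76.629 F3791
G1 X131.228 Y78.404
G1 X126.942 Y76.629
G1 X125.167 Y72.343
G1 X126.942 Y68.057
G1 X131.228 Y66.282
G1 X135.514 Y68.057
G1 X137.289 Y72.343
M5
G00 X98.937 Y26.706
M3 S237
G1 X137.148 Y106.542 F3791
G1 X84.333 Y45.199
G1 X132.612 Y46.313
G1 X74.355 Y22.626
G1 X10.207 Y70.029
G1 X98.937 Y26.706
M5
G00 X40.181 Y74.372
M3 S812
G1 X58.319 Y65.858 F720
G1 X65.124 Y47.013
G1 X56.610 Y28.875
G1 X37.765 Y22.070
G1 X19.627 Y30.584
G1 X12.822 Y49.429
G1 X21.336 Y67.567
G1 X40.181 Y74.372
M5
G00 X0.000 Y0.000

viewBox `0 0 147.686 122.991` with mm width/height → 1 unit = 1 mm. Flip: y_m = 122.991 − y_svg.

**Shape 1** — `<path>` closed polygon, stroke `#000000` → cut (S812, F720). Machine vertices: (42.576,96.013) → (8.326,115.144) → (16.651,63.806) → (27.357,8.942) → (42.576,96.013). Closed: final G1 returns to the first vertex.

**Shape 2** — `<circle>` circle, stroke `#ff00ff` → engrave (S237, F3791). Machine vertices: (137.289,72.343) → (135.514,76.629) → (131.228,78.404) → (126.942,76.629) → (125.167,72.343) → (126.942,68.057) → (131.228,66.282) → (135.514,68.057) → (137.289,72.343). Closed: final G1 returns to the first vertex.

**Shape 3** — `<polygon>` closed polygon, stroke `#ff00ff` → engrave (S237, F3791). Machine vertices: (98.937,26.706) → (137.148,106.542) → (84.333,45.199) → (132.612,46.313) → (74.355,22.626) → (10.207,70.029) → (98.937,26.706). Closed: final G1 returns to the first vertex.

**Shape 4** — `<path>` regular polygon, stroke `#000000` → cut (S812, F720). Machine vertices: (40.181,74.372) → (58.319,65.858) → (65.124,47.013) → (56.610,28.875) → (37.765,22.070) → (19.627,30.584) → (12.822,49.429) → (21.336,67.567) → (40.181,74.372). Closed: final G1 returns to the first vertex.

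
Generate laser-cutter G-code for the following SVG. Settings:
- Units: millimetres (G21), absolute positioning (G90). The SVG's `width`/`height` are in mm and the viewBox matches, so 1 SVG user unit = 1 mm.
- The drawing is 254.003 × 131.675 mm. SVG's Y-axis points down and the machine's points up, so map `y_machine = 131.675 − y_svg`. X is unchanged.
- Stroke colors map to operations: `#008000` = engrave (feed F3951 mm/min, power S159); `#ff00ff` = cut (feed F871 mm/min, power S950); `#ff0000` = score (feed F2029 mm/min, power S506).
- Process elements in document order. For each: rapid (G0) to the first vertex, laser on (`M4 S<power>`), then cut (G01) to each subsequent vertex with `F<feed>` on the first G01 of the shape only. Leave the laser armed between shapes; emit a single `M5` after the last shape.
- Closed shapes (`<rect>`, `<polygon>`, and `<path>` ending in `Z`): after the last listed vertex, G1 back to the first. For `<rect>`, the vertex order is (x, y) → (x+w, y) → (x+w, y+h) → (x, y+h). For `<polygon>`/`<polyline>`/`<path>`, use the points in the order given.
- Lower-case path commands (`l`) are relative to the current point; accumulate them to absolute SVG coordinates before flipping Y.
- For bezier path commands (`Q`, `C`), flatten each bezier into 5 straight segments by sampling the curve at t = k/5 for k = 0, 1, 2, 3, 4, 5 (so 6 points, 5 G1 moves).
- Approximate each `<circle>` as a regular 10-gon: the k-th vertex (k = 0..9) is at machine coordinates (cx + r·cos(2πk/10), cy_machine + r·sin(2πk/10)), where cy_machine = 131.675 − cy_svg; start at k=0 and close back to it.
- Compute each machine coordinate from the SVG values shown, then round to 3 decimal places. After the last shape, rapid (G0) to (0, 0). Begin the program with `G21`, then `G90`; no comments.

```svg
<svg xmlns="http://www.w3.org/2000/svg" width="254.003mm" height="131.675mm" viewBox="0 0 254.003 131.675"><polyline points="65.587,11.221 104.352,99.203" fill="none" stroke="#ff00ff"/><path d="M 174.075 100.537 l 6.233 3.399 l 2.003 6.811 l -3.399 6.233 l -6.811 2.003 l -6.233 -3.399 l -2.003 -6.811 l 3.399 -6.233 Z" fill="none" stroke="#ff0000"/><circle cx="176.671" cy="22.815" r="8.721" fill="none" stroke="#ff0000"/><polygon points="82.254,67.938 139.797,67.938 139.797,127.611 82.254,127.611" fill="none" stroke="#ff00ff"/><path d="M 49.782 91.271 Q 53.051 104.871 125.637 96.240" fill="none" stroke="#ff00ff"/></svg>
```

1 u = 1 mm; y_m = 131.675 − y.

[1] `<polyline>` line segment, #ff00ff→cut S950 F871: (65.587,120.454) → (104.352,32.472)

[2] `<path>` regular polygon, #ff0000→score S506 F2029: (174.075,31.138) → (180.308,27.739) → (182.311,20.928) → (178.912,14.695) → (172.101,12.692) → (165.868,16.091) → (163.865,22.902) → (167.264,29.135) → (174.075,31.138) (closed)

[3] `<circle>` circle, #ff0000→score S506 F2029: (185.392,108.860) → (183.726,113.986) → (179.366,117.154) → (173.976,117.154) → (169.616,113.986) → (167.950,108.860) → (169.616,103.734) → (173.976,100.566) → (179.366,100.566) → (183.726,103.734) → (185.392,108.860) (closed)

[4] `<polygon>` rectangle, #ff00ff→cut S950 F871: (82.254,63.737) → (139.797,63.737) → (139.797,4.064) → (82.254,4.064) → (82.254,63.737) (closed)

[5] `<path>` quadratic bezier, #ff00ff→cut S950 F871: (49.782,40.404) → (53.862,35.853) → (63.488,33.081) → (78.659,32.087) → (99.375,32.872) → (125.637,35.435)

G21
G90
G0 X65.587 Y120.454
M4 S950
G01 X104.352 Y32.472 F871
G0 X174.075 Y31.138
M4 S506
G01 X180.308 Y27.739 F2029
G01 X182.311 Y20.928
G01 X178.912 Y14.695
G01 X172.101 Y12.692
G01 X165.868 Y16.091
G01 X163.865 Y22.902
G01 X167.264 Y29.135
G01 X174.075 Y31.138
G0 X185.392 Y108.860
M4 S506
G01 X183.726 Y113.986 F2029
G01 X179.366 Y117.154
G01 X173.976 Y117.154
G01 X169.616 Y113.986
G01 X167.950 Y108.860
G01 X169.616 Y103.734
G01 X173.976 Y100.566
G01 X179.366 Y100.566
G01 X183.726 Y103.734
G01 X185.392 Y108.860
G0 X82.254 Y63.737
M4 S950
G01 X139.797 Y63.737 F871
G01 X139.797 Y4.064
G01 X82.254 Y4.064
G01 X82.254 Y63.737
G0 X49.782 Y40.404
M4 S950
G01 X53.862 Y35.853 F871
G01 X63.488 Y33.081
G01 X78.659 Y32.087
G01 X99.375 Y32.872
G01 X125.637 Y35.435
M5
G0 X0.000 Y0.000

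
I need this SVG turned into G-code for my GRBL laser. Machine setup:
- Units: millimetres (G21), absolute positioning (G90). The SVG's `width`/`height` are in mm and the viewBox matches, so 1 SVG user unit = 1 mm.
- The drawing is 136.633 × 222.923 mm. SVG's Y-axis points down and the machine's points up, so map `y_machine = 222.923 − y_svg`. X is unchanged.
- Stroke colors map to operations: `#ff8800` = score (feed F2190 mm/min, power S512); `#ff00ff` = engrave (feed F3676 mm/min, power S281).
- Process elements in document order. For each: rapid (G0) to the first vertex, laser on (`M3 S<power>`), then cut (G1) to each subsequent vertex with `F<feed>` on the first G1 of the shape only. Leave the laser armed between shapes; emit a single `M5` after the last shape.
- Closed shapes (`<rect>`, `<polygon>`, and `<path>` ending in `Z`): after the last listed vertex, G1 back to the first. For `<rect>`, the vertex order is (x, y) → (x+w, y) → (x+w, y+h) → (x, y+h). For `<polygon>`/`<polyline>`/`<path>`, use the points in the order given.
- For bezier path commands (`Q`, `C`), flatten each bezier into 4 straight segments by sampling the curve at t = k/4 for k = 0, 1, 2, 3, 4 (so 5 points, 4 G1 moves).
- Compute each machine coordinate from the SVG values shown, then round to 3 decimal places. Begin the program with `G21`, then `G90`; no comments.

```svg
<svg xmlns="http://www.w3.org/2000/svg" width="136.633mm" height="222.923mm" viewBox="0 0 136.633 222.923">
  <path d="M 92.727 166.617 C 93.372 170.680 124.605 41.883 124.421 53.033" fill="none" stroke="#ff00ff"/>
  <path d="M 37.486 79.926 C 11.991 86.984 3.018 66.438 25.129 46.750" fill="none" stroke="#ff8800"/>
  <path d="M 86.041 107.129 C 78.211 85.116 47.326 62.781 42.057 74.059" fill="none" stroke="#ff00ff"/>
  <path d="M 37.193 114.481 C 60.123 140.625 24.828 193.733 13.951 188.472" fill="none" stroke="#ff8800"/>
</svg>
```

G21
G90
G0 X92.727 Y56.306
M3 S281
G1 X97.977 Y73.907 F3676
G1 X108.885 Y115.756
G1 X119.637 Y156.275
G1 X124.421 Y169.890
G0 X37.486 Y142.997
M3 S512
G1 X21.690 Y142.435 F2190
G1 X13.455 Y149.555
G1 X14.146 Y161.691
G1 X25.129 Y176.173
G0 X86.041 Y115.794
M3 S281
G1 X76.606 Y131.834 F3676
G1 X63.089 Y144.813
G1 X50.051 Y151.550
G1 X42.057 Y148.864
G0 X37.193 Y108.442
M3 S512
G1 X44.765 Y85.112 F2190
G1 X38.250 Y59.670
G1 X25.396 Y40.116
G1 X13.951 Y34.451
M5

Since the viewBox matches the mm dimensions, user units are millimetres directly. The only transform is the Y-flip y_m = 222.923 − y_svg.

Shape 1 is a cubic bezier drawn with `<path>`. Its stroke #ff00ff means engrave at S281, F3676. After flipping Y the toolpath is (92.727,56.306) → (97.977,73.907) → (108.885,115.756) → (119.637,156.275) → (124.421,169.890).

Shape 2 is a cubic bezier drawn with `<path>`. Its stroke #ff8800 means score at S512, F2190. After flipping Y the toolpath is (37.486,142.997) → (21.690,142.435) → (13.455,149.555) → (14.146,161.691) → (25.129,176.173).

Shape 3 is a cubic bezier drawn with `<path>`. Its stroke #ff00ff means engrave at S281, F3676. After flipping Y the toolpath is (86.041,115.794) → (76.606,131.834) → (63.089,144.813) → (50.051,151.550) → (42.057,148.864).

Shape 4 is a cubic bezier drawn with `<path>`. Its stroke #ff8800 means score at S512, F2190. After flipping Y the toolpath is (37.193,108.442) → (44.765,85.112) → (38.250,59.670) → (25.396,40.116) → (13.951,34.451).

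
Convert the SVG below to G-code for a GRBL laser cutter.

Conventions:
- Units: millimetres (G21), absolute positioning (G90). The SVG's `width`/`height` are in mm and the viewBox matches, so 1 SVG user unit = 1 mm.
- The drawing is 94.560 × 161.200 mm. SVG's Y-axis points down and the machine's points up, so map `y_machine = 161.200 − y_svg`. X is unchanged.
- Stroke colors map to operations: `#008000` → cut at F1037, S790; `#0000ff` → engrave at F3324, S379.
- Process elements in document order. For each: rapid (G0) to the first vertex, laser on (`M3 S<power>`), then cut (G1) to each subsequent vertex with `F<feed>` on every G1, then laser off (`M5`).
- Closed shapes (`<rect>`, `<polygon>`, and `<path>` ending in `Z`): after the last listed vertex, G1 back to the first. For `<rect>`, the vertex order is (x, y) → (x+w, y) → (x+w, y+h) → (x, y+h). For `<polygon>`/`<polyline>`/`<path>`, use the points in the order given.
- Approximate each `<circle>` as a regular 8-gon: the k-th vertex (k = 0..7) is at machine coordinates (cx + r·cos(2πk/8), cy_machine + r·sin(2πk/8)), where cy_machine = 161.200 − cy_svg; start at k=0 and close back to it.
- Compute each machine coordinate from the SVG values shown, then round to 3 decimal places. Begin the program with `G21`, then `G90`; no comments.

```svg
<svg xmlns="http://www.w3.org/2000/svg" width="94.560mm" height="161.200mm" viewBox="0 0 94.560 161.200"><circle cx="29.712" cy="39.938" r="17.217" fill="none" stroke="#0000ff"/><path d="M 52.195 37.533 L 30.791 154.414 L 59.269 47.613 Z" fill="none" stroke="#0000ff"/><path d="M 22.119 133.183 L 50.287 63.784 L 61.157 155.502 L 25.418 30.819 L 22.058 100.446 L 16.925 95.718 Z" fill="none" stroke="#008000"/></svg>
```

viewBox `0 0 94.560 161.200` with mm width/height → 1 unit = 1 mm. Flip: y_m = 161.200 − y_svg.

**Shape 1** — `<circle>` circle, stroke `#0000ff` → engrave (S379, F3324). Machine vertices: (46.929,121.262) → (41.886,133.436) → (29.712,138.479) → (17.538,133.436) → (12.495,121.262) → (17.538,109.088) → (29.712,104.045) → (41.886,109.088) → (46.929,121.262). Closed: final G1 returns to the first vertex.

**Shape 2** — `<path>` closed polygon, stroke `#0000ff` → engrave (S379, F3324). Machine vertices: (52.195,123.667) → (30.791,6.786) → (59.269,113.587) → (52.195,123.667). Closed: final G1 returns to the first vertex.

**Shape 3** — `<path>` closed polygon, stroke `#008000` → cut (S790, F1037). Machine vertices: (22.119,28.017) → (50.287,97.416) → (61.157,5.698) → (25.418,130.381) → (22.058,60.754) → (16.925,65.482) → (22.119,28.017). Closed: final G1 returns to the first vertex.

G21
G90
G0 X46.929 Y121.262
M3 S379
G1 X41.886 Y133.436 F3324
G1 X29.712 Y138.479 F3324
G1 X17.538 Y133.436 F3324
G1 X12.495 Y121.262 F3324
G1 X17.538 Y109.088 F3324
G1 X29.712 Y104.045 F3324
G1 X41.886 Y109.088 F3324
G1 X46.929 Y121.262 F3324
M5
G0 X52.195 Y123.667
M3 S379
G1 X30.791 Y6.786 F3324
G1 X59.269 Y113.587 F3324
G1 X52.195 Y123.667 F3324
M5
G0 X22.119 Y28.017
M3 S790
G1 X50.287 Y97.416 F1037
G1 X61.157 Y5.698 F1037
G1 X25.418 Y130.381 F1037
G1 X22.058 Y60.754 F1037
G1 X16.925 Y65.482 F1037
G1 X22.119 Y28.017 F1037
M5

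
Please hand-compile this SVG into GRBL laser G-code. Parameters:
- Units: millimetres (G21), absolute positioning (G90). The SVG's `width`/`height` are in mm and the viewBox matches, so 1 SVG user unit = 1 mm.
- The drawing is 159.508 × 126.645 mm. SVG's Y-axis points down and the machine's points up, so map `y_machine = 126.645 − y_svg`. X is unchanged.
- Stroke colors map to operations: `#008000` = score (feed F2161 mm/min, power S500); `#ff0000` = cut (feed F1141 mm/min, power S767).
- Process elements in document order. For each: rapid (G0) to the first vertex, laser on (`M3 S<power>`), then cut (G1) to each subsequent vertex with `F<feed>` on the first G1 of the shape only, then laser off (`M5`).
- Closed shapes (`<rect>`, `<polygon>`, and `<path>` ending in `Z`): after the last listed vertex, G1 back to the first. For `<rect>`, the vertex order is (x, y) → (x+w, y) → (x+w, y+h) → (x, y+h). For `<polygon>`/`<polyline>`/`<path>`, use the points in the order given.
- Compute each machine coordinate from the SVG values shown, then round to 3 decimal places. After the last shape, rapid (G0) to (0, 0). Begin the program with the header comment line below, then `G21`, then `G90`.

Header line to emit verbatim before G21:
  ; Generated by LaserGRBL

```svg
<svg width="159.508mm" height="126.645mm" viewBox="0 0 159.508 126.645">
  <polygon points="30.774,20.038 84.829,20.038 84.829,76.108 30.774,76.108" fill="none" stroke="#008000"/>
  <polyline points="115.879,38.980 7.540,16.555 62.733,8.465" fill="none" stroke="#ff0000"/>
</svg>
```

; Generated by LaserGRBL
G21
G90
G0 X30.774 Y106.607
M3 S500
G1 X84.829 Y106.607 F2161
G1 X84.829 Y50.537
G1 X30.774 Y50.537
G1 X30.774 Y106.607
M5
G0 X115.879 Y87.665
M3 S767
G1 X7.540 Y110.090 F1141
G1 X62.733 Y118.180
M5
G0 X0.000 Y0.000

1 u = 1 mm; y_m = 126.645 − y.

[1] `<polygon>` rectangle, #008000→score S500 F2161: (30.774,106.607) → (84.829,106.607) → (84.829,50.537) → (30.774,50.537) → (30.774,106.607) (closed)

[2] `<polyline>` open polyline, #ff0000→cut S767 F1141: (115.879,87.665) → (7.540,110.090) → (62.733,118.180)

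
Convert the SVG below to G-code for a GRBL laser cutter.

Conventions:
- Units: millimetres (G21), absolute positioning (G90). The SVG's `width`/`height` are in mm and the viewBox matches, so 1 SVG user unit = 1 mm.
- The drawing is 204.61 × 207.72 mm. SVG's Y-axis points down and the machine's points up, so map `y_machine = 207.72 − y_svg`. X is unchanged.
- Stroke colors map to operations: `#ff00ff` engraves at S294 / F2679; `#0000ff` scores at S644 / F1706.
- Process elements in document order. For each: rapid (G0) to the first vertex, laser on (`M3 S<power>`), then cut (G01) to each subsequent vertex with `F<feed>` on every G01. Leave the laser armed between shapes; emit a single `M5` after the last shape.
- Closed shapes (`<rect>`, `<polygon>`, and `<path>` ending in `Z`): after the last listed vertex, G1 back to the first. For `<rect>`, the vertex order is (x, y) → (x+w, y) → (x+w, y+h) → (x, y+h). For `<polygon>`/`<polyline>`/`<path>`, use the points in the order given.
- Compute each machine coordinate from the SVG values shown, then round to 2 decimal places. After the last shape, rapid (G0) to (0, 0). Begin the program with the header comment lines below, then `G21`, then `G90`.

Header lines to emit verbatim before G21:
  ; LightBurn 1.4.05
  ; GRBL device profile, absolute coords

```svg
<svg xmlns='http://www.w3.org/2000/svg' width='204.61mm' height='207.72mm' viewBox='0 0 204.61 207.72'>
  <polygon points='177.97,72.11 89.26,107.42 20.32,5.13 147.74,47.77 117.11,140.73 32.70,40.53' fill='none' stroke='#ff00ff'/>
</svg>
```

; LightBurn 1.4.05
; GRBL device profile, absolute coords
G21
G90
G0 X177.97 Y135.61
M3 S294
G01 X89.26 Y100.30 F2679
G01 X20.32 Y202.59 F2679
G01 X147.74 Y159.95 F2679
G01 X117.11 Y66.99 F2679
G01 X32.70 Y167.19 F2679
G01 X177.97 Y135.61 F2679
M5
G0 X0.00 Y0.00

1 u = 1 mm; y_m = 207.72 − y.

[1] `<polygon>` closed polygon, #ff00ff→engrave S294 F2679: (177.97,135.61) → (89.26,100.30) → (20.32,202.59) → (147.74,159.95) → (117.11,66.99) → (32.70,167.19) → (177.97,135.61) (closed)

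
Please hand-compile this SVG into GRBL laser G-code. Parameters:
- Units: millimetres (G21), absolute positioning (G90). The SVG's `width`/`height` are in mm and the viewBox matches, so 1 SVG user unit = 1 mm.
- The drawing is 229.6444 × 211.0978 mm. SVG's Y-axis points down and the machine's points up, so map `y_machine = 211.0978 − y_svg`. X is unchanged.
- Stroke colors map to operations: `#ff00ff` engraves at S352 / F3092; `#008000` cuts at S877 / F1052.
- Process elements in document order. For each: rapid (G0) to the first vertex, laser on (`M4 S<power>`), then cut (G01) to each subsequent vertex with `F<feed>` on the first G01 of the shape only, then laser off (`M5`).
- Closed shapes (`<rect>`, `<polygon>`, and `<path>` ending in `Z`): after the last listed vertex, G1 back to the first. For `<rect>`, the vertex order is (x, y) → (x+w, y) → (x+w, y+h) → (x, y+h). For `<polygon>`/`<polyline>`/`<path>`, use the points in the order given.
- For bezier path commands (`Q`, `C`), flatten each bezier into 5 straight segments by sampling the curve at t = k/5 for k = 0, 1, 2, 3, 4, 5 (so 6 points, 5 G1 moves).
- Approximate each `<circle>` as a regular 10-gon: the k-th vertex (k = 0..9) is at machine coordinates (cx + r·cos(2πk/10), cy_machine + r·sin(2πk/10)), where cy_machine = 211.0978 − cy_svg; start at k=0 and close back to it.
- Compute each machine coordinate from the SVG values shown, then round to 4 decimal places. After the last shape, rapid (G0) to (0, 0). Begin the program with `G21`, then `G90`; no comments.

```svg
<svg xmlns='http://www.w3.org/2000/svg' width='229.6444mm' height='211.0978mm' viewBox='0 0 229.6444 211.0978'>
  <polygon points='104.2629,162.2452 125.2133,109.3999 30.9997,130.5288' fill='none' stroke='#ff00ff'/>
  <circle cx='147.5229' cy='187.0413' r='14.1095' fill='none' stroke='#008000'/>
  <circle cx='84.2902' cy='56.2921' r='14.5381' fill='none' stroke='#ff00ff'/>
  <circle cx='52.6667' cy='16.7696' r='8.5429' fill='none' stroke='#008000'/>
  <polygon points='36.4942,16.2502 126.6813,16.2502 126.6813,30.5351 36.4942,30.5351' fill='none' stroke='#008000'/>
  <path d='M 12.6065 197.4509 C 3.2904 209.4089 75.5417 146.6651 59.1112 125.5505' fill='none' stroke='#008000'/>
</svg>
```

Since the viewBox matches the mm dimensions, user units are millimetres directly. The only transform is the Y-flip y_m = 211.0978 − y_svg.

Shape 1 is a closed polygon drawn with `<polygon>`. Its stroke #ff00ff means engrave at S352, F3092. After flipping Y the toolpath is (104.2629,48.8526) → (125.2133,101.6979) → (30.9997,80.5690) → (104.2629,48.8526), returning to the start.

Shape 2 is a circle drawn with `<circle>`. Its stroke #008000 means cut at S877, F1052. After flipping Y the toolpath is (161.6324,24.0565) → (158.9377,32.3499) → (151.8830,37.4754) → (143.1628,37.4754) → (136.1081,32.3499) → (133.4134,24.0565) → (136.1081,15.7631) → (143.1628,10.6376) → (151.8830,10.6376) → (158.9377,15.7631) → (161.6324,24.0565), returning to the start.

Shape 3 is a circle drawn with `<circle>`. Its stroke #ff00ff means engrave at S352, F3092. After flipping Y the toolpath is (98.8283,154.8057) → (96.0518,163.3510) → (88.7827,168.6323) → (79.7977,168.6323) → (72.5286,163.3510) → (69.7521,154.8057) → (72.5286,146.2604) → (79.7977,140.9791) → (88.7827,140.9791) → (96.0518,146.2604) → (98.8283,154.8057), returning to the start.

Shape 4 is a circle drawn with `<circle>`. Its stroke #008000 means cut at S877, F1052. After flipping Y the toolpath is (61.2096,194.3282) → (59.5781,199.3496) → (55.3066,202.4530) → (50.0268,202.4530) → (45.7553,199.3496) → (44.1238,194.3282) → (45.7553,189.3068) → (50.0268,186.2034) → (55.3066,186.2034) → (59.5781,189.3068) → (61.2096,194.3282), returning to the start.

Shape 5 is a rectangle drawn with `<polygon>`. Its stroke #008000 means cut at S877, F1052. After flipping Y the toolpath is (36.4942,194.8476) → (126.6813,194.8476) → (126.6813,180.5627) → (36.4942,180.5627) → (36.4942,194.8476), returning to the start.

Shape 6 is a cubic bezier drawn with `<path>`. Its stroke #008000 means cut at S877, F1052. After flipping Y the toolpath is (12.6065,13.6469) → (15.4429,14.5057) → (29.6836,27.7090) → (47.1565,47.6729) → (59.6897,68.8137) → (59.1112,85.5473).

G21
G90
G0 X104.2629 Y48.8526
M4 S352
G01 X125.2133 Y101.6979 F3092
G01 X30.9997 Y80.5690
G01 X104.2629 Y48.8526
M5
G0 X161.6324 Y24.0565
M4 S877
G01 X158.9377 Y32.3499 F1052
G01 X151.8830 Y37.4754
G01 X143.1628 Y37.4754
G01 X136.1081 Y32.3499
G01 X133.4134 Y24.0565
G01 X136.1081 Y15.7631
G01 X143.1628 Y10.6376
G01 X151.8830 Y10.6376
G01 X158.9377 Y15.7631
G01 X161.6324 Y24.0565
M5
G0 X98.8283 Y154.8057
M4 S352
G01 X96.0518 Y163.3510 F3092
G01 X88.7827 Y168.6323
G01 X79.7977 Y168.6323
G01 X72.5286 Y163.3510
G01 X69.7521 Y154.8057
G01 X72.5286 Y146.2604
G01 X79.7977 Y140.9791
G01 X88.7827 Y140.9791
G01 X96.0518 Y146.2604
G01 X98.8283 Y154.8057
M5
G0 X61.2096 Y194.3282
M4 S877
G01 X59.5781 Y199.3496 F1052
G01 X55.3066 Y202.4530
G01 X50.0268 Y202.4530
G01 X45.7553 Y199.3496
G01 X44.1238 Y194.3282
G01 X45.7553 Y189.3068
G01 X50.0268 Y186.2034
G01 X55.3066 Y186.2034
G01 X59.5781 Y189.3068
G01 X61.2096 Y194.3282
M5
G0 X36.4942 Y194.8476
M4 S877
G01 X126.6813 Y194.8476 F1052
G01 X126.6813 Y180.5627
G01 X36.4942 Y180.5627
G01 X36.4942 Y194.8476
M5
G0 X12.6065 Y13.6469
M4 S877
G01 X15.4429 Y14.5057 F1052
G01 X29.6836 Y27.7090
G01 X47.1565 Y47.6729
G01 X59.6897 Y68.8137
G01 X59.1112 Y85.5473
M5
G0 X0.0000 Y0.0000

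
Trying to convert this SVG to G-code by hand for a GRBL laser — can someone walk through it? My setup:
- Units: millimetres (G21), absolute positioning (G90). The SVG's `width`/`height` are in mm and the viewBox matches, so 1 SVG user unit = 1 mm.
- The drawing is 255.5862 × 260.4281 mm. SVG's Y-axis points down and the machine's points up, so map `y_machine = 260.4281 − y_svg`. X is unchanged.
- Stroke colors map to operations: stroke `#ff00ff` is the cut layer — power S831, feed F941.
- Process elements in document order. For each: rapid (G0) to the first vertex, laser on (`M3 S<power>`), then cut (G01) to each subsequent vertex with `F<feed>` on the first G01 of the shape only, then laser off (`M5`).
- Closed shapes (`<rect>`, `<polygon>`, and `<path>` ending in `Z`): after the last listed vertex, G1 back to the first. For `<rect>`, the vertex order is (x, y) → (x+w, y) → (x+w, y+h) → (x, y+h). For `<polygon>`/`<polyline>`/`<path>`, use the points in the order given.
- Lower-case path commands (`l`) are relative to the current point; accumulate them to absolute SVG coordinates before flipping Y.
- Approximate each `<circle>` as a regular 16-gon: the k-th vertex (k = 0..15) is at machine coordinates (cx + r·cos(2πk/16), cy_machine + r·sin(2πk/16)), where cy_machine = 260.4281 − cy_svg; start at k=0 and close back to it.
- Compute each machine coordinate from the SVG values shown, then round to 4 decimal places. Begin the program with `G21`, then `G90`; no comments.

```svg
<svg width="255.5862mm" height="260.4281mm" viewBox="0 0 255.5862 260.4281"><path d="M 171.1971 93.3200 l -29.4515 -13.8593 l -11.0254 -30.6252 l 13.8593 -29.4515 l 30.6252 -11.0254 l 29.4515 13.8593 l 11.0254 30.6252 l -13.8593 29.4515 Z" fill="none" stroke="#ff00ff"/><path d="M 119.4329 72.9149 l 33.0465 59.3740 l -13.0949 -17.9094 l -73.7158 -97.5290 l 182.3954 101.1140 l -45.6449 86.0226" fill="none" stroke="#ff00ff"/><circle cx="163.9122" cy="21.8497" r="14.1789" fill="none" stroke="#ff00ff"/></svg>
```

G21
G90
G0 X171.1971 Y167.1081
M3 S831
G01 X141.7456 Y180.9674 F941
G01 X130.7202 Y211.5926
G01 X144.5795 Y241.0441
G01 X175.2047 Y252.0695
G01 X204.6562 Y238.2102
G01 X215.6816 Y207.5850
G01 X201.8223 Y178.1335
G01 X171.1971 Y167.1081
M5
G0 X119.4329 Y187.5132
M3 S831
G01 X152.4794 Y128.1392 F941
G01 X139.3845 Y146.0486
G01 X65.6687 Y243.5776
G01 X248.0641 Y142.4636
G01 X202.4192 Y56.4410
M5
G0 X178.0911 Y238.5784
M3 S831
G01 X177.0118 Y244.0044 F941
G01 X173.9382 Y248.6044
G01 X169.3382 Y251.6780
G01 X163.9122 Y252.7573
G01 X158.4862 Y251.6780
G01 X153.8862 Y248.6044
G01 X150.8126 Y244.0044
G01 X149.7333 Y238.5784
G01 X150.8126 Y233.1524
G01 X153.8862 Y228.5524
G01 X158.4862 Y225.4788
G01 X163.9122 Y224.3995
G01 X169.3382 Y225.4788
G01 X173.9382 Y228.5524
G01 X177.0118 Y233.1524
G01 X178.0911 Y238.5784
M5

Since the viewBox matches the mm dimensions, user units are millimetres directly. The only transform is the Y-flip y_m = 260.4281 − y_svg.

Shape 1 is a regular polygon drawn with `<path>`. Its stroke #ff00ff means cut at S831, F941. After flipping Y the toolpath is (171.1971,167.1081) → (141.7456,180.9674) → (130.7202,211.5926) → (144.5795,241.0441) → (175.2047,252.0695) → (204.6562,238.2102) → (215.6816,207.5850) → (201.8223,178.1335) → (171.1971,167.1081), returning to the start.

Shape 2 is a open polyline drawn with `<path>`. Its stroke #ff00ff means cut at S831, F941. After flipping Y the toolpath is (119.4329,187.5132) → (152.4794,128.1392) → (139.3845,146.0486) → (65.6687,243.5776) → (248.0641,142.4636) → (202.4192,56.4410).

Shape 3 is a circle drawn with `<circle>`. Its stroke #ff00ff means cut at S831, F941. After flipping Y the toolpath is (178.0911,238.5784) → (177.0118,244.0044) → (173.9382,248.6044) → (169.3382,251.6780) → (163.9122,252.7573) → (158.4862,251.6780) → (153.8862,248.6044) → (150.8126,244.0044) → (149.7333,238.5784) → (150.8126,233.1524) → (153.8862,228.5524) → (158.4862,225.4788) → (163.9122,224.3995) → (169.3382,225.4788) → (173.9382,228.5524) → (177.0118,233.1524) → (178.0911,238.5784), returning to the start.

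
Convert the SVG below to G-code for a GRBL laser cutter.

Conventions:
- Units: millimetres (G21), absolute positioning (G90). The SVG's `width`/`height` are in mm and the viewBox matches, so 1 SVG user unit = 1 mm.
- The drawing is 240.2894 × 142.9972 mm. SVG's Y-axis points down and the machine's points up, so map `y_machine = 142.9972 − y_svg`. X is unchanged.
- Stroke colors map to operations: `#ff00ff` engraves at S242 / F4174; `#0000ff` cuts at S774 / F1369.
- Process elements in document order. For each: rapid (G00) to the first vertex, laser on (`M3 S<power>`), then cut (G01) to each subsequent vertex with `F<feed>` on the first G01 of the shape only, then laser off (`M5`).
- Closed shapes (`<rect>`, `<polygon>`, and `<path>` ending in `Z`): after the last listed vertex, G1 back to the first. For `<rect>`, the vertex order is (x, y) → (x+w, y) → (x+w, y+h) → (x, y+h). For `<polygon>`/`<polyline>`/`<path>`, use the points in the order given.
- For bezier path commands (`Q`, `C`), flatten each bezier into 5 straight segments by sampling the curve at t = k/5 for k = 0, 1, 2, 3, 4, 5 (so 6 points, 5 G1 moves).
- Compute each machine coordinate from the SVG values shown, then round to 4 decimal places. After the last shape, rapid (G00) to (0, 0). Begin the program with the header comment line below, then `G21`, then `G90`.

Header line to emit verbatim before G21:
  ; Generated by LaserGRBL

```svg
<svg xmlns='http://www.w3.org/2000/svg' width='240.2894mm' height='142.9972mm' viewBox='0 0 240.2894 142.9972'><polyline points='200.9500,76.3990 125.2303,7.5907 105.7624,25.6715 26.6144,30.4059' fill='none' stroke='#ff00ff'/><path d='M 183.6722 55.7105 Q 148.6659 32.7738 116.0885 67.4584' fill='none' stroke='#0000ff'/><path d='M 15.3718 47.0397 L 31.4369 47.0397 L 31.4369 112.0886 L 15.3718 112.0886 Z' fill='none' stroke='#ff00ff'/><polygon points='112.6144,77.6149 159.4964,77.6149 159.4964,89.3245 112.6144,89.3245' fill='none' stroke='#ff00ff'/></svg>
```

; Generated by LaserGRBL
G21
G90
G00 X200.9500 Y66.5982
M3 S242
G01 X125.2303 Y135.4065 F4174
G01 X105.7624 Y117.3257
G01 X26.6144 Y112.5913
M5
G00 X183.6722 Y87.2867
M3 S774
G01 X169.7668 Y94.1565 F1369
G01 X156.0558 Y96.4167
G01 X142.5390 Y94.0671
G01 X129.2166 Y87.1078
G01 X116.0885 Y75.5388
M5
G00 X15.3718 Y95.9575
M3 S242
G01 X31.4369 Y95.9575 F4174
G01 X31.4369 Y30.9086
G01 X15.3718 Y30.9086
G01 X15.3718 Y95.9575
M5
G00 X112.6144 Y65.3823
M3 S242
G01 X159.4964 Y65.3823 F4174
G01 X159.4964 Y53.6727
G01 X112.6144 Y53.6727
G01 X112.6144 Y65.3823
M5
G00 X0.0000 Y0.0000

1 u = 1 mm; y_m = 142.9972 − y.

[1] `<polyline>` open polyline, #ff00ff→engrave S242 F4174: (200.9500,66.5982) → (125.2303,135.4065) → (105.7624,117.3257) → (26.6144,112.5913)

[2] `<path>` quadratic bezier, #0000ff→cut S774 F1369: (183.6722,87.2867) → (169.7668,94.1565) → (156.0558,96.4167) → (142.5390,94.0671) → (129.2166,87.1078) → (116.0885,75.5388)

[3] `<path>` rectangle, #ff00ff→engrave S242 F4174: (15.3718,95.9575) → (31.4369,95.9575) → (31.4369,30.9086) → (15.3718,30.9086) → (15.3718,95.9575) (closed)

[4] `<polygon>` rectangle, #ff00ff→engrave S242 F4174: (112.6144,65.3823) → (159.4964,65.3823) → (159.4964,53.6727) → (112.6144,53.6727) → (112.6144,65.3823) (closed)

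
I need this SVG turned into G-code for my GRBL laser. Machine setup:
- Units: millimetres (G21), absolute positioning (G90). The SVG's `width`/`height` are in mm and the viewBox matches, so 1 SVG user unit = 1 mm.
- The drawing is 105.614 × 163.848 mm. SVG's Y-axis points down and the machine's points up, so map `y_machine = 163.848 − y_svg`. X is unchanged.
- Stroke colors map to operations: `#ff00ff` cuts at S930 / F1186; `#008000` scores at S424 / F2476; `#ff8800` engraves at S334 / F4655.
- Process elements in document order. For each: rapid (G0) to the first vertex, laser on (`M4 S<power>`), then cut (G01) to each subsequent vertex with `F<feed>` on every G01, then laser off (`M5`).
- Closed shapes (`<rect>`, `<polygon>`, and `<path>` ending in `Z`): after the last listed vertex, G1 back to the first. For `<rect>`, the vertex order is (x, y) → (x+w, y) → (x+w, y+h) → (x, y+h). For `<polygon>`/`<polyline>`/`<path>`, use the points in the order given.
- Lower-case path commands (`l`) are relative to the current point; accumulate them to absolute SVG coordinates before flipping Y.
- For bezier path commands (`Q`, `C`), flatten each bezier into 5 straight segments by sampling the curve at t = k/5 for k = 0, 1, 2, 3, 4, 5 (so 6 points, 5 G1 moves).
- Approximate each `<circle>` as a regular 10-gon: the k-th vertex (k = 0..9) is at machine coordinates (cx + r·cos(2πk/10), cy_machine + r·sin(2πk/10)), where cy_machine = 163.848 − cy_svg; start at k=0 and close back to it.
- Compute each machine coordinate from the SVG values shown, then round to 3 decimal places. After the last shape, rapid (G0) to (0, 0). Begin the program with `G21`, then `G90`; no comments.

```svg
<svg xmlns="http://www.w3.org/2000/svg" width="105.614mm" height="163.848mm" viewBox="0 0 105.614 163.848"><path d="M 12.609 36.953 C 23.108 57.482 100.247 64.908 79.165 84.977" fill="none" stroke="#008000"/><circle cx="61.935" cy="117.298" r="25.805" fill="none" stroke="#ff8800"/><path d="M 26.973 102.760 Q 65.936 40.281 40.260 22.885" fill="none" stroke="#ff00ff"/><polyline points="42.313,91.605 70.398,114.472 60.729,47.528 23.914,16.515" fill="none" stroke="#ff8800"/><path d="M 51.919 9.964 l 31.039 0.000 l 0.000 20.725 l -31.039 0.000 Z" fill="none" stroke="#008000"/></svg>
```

G21
G90
G0 X12.609 Y126.895
M4 S424
G01 X25.586 Y115.944 F2476
G01 X46.644 Y106.902 F2476
G01 X67.868 Y98.533 F2476
G01 X81.347 Y89.601 F2476
G01 X79.165 Y78.871 F2476
M5
G0 X87.740 Y46.550
M4 S334
G01 X82.812 Y61.718 F4655
G01 X69.909 Y71.092 F4655
G01 X53.961 Y71.092 F4655
G01 X41.058 Y61.718 F4655
G01 X36.130 Y46.550 F4655
G01 X41.058 Y31.382 F4655
G01 X53.961 Y22.008 F4655
G01 X69.909 Y22.008 F4655
G01 X82.812 Y31.382 F4655
G01 X87.740 Y46.550 F4655
M5
G0 X26.973 Y61.088
M4 S930
G01 X39.973 Y84.276 F1186
G01 X47.801 Y103.858 F1186
G01 X50.459 Y119.833 F1186
G01 X47.945 Y132.201 F1186
G01 X40.260 Y140.963 F1186
M5
G0 X42.313 Y72.243
M4 S334
G01 X70.398 Y49.376 F4655
G01 X60.729 Y116.320 F4655
G01 X23.914 Y147.333 F4655
M5
G0 X51.919 Y153.884
M4 S424
G01 X82.958 Y153.884 F2476
G01 X82.958 Y133.159 F2476
G01 X51.919 Y133.159 F2476
G01 X51.919 Y153.884 F2476
M5
G0 X0.000 Y0.000

Since the viewBox matches the mm dimensions, user units are millimetres directly. The only transform is the Y-flip y_m = 163.848 − y_svg.

Shape 1 is a cubic bezier drawn with `<path>`. Its stroke #008000 means score at S424, F2476. After flipping Y the toolpath is (12.609,126.895) → (25.586,115.944) → (46.644,106.902) → (67.868,98.533) → (81.347,89.601) → (79.165,78.871).

Shape 2 is a circle drawn with `<circle>`. Its stroke #ff8800 means engrave at S334, F4655. After flipping Y the toolpath is (87.740,46.550) → (82.812,61.718) → (69.909,71.092) → (53.961,71.092) → (41.058,61.718) → (36.130,46.550) → (41.058,31.382) → (53.961,22.008) → (69.909,22.008) → (82.812,31.382) → (87.740,46.550), returning to the start.

Shape 3 is a quadratic bezier drawn with `<path>`. Its stroke #ff00ff means cut at S930, F1186. After flipping Y the toolpath is (26.973,61.088) → (39.973,84.276) → (47.801,103.858) → (50.459,119.833) → (47.945,132.201) → (40.260,140.963).

Shape 4 is a open polyline drawn with `<polyline>`. Its stroke #ff8800 means engrave at S334, F4655. After flipping Y the toolpath is (42.313,72.243) → (70.398,49.376) → (60.729,116.320) → (23.914,147.333).

Shape 5 is a rectangle drawn with `<path>`. Its stroke #008000 means score at S424, F2476. After flipping Y the toolpath is (51.919,153.884) → (82.958,153.884) → (82.958,133.159) → (51.919,133.159) → (51.919,153.884), returning to the start.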